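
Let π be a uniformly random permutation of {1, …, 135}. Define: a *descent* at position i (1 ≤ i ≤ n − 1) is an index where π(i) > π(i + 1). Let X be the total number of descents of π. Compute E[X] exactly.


Write X = Σ X_I over i = 1, …, 134, with X_I the indicator of one descent.
There are 134 indicators.
For each fixed i, the pair (π(i), π(i+1)) is a uniformly random ordered pair of distinct values from {1, …, 135}; by symmetry P[π(i) > π(i+1)] = 1/2.
By linearity: E[X] = 134 · (1/2) = (135 − 1) · (1/2) = 67 ≈ 67.000000.

E[X] = 67 = 67.000000.


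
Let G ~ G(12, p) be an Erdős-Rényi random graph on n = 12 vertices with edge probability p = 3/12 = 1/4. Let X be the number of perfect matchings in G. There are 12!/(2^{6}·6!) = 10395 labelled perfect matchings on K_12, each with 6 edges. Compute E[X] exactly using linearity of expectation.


K_12 has 12!/(2^{6}·6!) = 10395 labelled perfect matchings.
For each such perfect matching H, let X_H = 1 if all 6 edges of H are present in G. Then P[X_H = 1] = p^{6} = (1/4)^{6} = 1/4096.
By linearity of expectation: E[X] = Σ_H E[X_H] = 10395 · p^{6} = 10395 · 1/4096 = 10395/4096.
Numerically: E[X] ≈ 2.54.

E[X] = 10395 · (1/4)^{6} = 10395/4096 ≈ 2.54.


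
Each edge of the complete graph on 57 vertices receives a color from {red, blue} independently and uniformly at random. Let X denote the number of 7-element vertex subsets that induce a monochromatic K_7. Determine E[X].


Let X = Σ_S X_S over the C(57, 7) = 264385836 subsets S of size 7, where X_S = 1 if the K_7 on S is monochromatic.
For a fixed S, the K_7 on S has C(7, 2) = 21 edges. P[all 21 edges red] = (1/2)^21, and likewise for blue, so P[monochromatic] = 2·(1/2)^21 = 2^{1 − 21} = 1/1048576.
By linearity: E[X] = C(57, 7) · 2^{1 − 21} = 264385836 · 1/1048576 = 66096459/262144.
Numerically: E[X] ≈ 252.13798.

E[X] = C(57,7)·2^(1−C(7,2)) = 66096459/262144 ≈ 252.13798.


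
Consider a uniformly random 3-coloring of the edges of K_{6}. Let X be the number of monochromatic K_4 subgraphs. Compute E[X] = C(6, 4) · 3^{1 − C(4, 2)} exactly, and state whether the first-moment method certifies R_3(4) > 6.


E[X] = C(6, 4) · 3^{1 − 6} = 15 · 3^{−5} = 15/243.
As a reduced fraction: E[X] = 5/81 ≈ 0.0617.
Is E[X] < 1? YES.
Since E[X] < 1, there exists a 3-coloring of K_{6} with no monochromatic K_4; hence R_3(4) > 6.

E[X] = 5/81 ≈ 0.0617; E[X] < 1, so R_3(4) > 6.


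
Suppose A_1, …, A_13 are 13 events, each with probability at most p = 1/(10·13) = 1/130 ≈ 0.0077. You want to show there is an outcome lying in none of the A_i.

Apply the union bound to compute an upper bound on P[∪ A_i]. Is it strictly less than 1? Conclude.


Union bound: P[∪_{i=1}^{13} A_i] ≤ Σ_i P[A_i] ≤ 13·p = 13·(1/130) = 1/10.
Numerically: 1/10 ≈ 0.1000.
Is 1/10 < 1? YES.
Since P[∪ A_i] ≤ 1/10 < 1, the complement has P[∩ A_i^c] ≥ 1 − 1/10 = 9/10 > 0, so some outcome avoids every A_i.

13·p = 1/10 ≈ 0.1000; existence CERTIFIED by the union bound.


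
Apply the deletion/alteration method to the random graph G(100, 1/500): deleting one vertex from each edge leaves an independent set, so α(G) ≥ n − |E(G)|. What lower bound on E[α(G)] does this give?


E[|E(G)|] = C(100, 2)·p = 4950 · (1/500) = 99/10.
E[α(G)] ≥ n − E[|E(G)|] = 100 − 99/10 = 901/10.
Numerically: ≈ 90.10000.
(This is only a lower bound; the true E[α(G)] may be larger.)

E[α(G)] ≥ 901/10 ≈ 90.10000.


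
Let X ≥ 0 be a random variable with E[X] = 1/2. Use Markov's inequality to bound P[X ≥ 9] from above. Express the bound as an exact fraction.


μ = E[X] = 1/2, a = 9.
Markov: P[X ≥ 9] ≤ μ/a = (1/2)/9 = 1/18.
Numerically: ≈ 0.055556.
(Since a = 9 > μ = 0.500000, the bound 1/18 is < 1 and informative.)

P[X ≥ 9] ≤ 1/18 ≈ 0.055556.


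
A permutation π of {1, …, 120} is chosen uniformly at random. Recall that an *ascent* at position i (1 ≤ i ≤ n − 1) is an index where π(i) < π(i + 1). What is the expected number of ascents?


Write X = Σ X_I over i = 1, …, 119, with X_I the indicator of one ascent.
There are 119 indicators.
For each fixed i, the pair (π(i), π(i+1)) is a uniformly random ordered pair of distinct values from {1, …, 120}; by symmetry P[π(i) < π(i+1)] = 1/2.
By linearity: E[X] = 119 · (1/2) = (120 − 1) · (1/2) = 119/2 ≈ 59.500000.

E[X] = 119/2 = 59.500000.


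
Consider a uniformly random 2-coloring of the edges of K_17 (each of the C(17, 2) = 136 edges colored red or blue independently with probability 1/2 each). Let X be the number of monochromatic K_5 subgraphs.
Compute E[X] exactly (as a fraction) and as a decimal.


Let X = Σ_S X_S over the C(17, 5) = 6188 subsets S of size 5, where X_S = 1 if the K_5 on S is monochromatic.
For a fixed S, the K_5 on S has C(5, 2) = 10 edges. P[all 10 edges red] = (1/2)^10, and likewise for blue, so P[monochromatic] = 2·(1/2)^10 = 2^{1 − 10} = 1/512.
By linearity: E[X] = C(17, 5) · 2^{1 − 10} = 6188 · 1/512 = 1547/128.
Numerically: E[X] ≈ 12.0859.

E[X] = C(17,5)·2^(1−C(5,2)) = 1547/128 ≈ 12.0859.


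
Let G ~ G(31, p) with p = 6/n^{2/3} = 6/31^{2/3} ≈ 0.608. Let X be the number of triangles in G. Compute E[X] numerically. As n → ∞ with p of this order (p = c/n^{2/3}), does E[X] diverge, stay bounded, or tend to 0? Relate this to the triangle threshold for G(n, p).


Number of potential triangles: C(31, 3) = 4495.
Each occurs with probability p³ ≈ (0.608)³ ≈ 2.247659e-01.
By linearity: E[X] = C(31, 3)·p³ ≈ 4495 · 2.247659e-01 ≈ 1010.3226.
Since α = 2/3 < 1, p = c/n^{2/3} ≫ 1/n is above the triangle threshold p ~ 1/n. Asymptotically E[X] ~ (c³/6)·n^{3(1−α)} = (6³/6)·n^{1} → ∞; triangles are abundant w.h.p.

E[X] ≈ 1010.3226; in regime p = Θ(1/n^{2/3}) E[X] diverges (above the triangle threshold p ~ 1/n).


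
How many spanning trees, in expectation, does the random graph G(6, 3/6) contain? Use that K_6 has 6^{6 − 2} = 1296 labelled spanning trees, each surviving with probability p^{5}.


K_6 has 6^{6 − 2} = 1296 labelled spanning trees.
For each such spanning tree H, let X_H = 1 if all 5 edges of H are present in G. Then P[X_H = 1] = p^{5} = (1/2)^{5} = 1/32.
Summing the indicators: E[X] = Σ_H E[X_H] = 1296 · p^{5} = 1296 · 1/32 = 81/2.
Numerically: E[X] ≈ 40.5.

E[X] = 1296 · (1/2)^{5} = 81/2 ≈ 40.5.


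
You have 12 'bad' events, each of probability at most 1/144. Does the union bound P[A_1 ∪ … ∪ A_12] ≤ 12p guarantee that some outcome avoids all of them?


Union bound: P[∪_{i=1}^{12} A_i] ≤ Σ_i P[A_i] ≤ 12·p = 12·(1/144) = 1/12.
Numerically: 1/12 ≈ 0.0833333.
Is 1/12 < 1? YES.
Since P[∪ A_i] ≤ 1/12 < 1, the complement has P[∩ A_i^c] ≥ 1 − 1/12 = 11/12 > 0, so some outcome avoids every A_i.

12·p = 1/12 ≈ 0.0833333; existence CERTIFIED by the union bound.


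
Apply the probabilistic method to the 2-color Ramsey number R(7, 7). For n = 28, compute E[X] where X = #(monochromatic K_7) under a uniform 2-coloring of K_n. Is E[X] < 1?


E[X] = C(28, 7) · 2^{1 − 21} = 1184040 · 2^{−20} = 1184040/1048576.
As a reduced fraction: E[X] = 148005/131072 ≈ 1.1291885.
Is E[X] < 1? NO.
Since E[X] ≥ 1, the first-moment bound is inconclusive at n = 28; it does NOT by itself certify R(7, 7) > 28.

E[X] = 148005/131072 ≈ 1.1291885; E[X] ≥ 1; first-moment method inconclusive here.


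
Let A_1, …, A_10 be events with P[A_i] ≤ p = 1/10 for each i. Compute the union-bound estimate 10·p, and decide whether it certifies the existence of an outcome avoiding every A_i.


Union bound: P[∪_{i=1}^{10} A_i] ≤ Σ_i P[A_i] ≤ 10·p = 10·(1/10) = 1.
Numerically: 1 ≈ 1.000.
Is 1 < 1? NO.
Since the bound 1 is ≥ 1, the union bound is uninformative here; it does NOT by itself certify existence.

10·p = 1 ≈ 1.000; existence NOT certified by the union bound.


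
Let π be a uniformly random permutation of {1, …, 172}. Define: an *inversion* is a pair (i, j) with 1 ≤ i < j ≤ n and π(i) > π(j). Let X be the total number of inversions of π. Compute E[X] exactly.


Write X = Σ X_I over the C(172, 2) = 14706 pairs i < j, with X_I the indicator of one inversion.
There are 14706 indicators.
For each fixed pair i < j, the values π(i) and π(j) are two distinct elements of {1, …, 172} in uniformly random order; by symmetry P[π(i) > π(j)] = 1/2.
By linearity: E[X] = 14706 · (1/2) = C(172, 2) · (1/2) = 14706/2 = 7353 ≈ 7353.00000.

E[X] = 7353 = 7353.00000.


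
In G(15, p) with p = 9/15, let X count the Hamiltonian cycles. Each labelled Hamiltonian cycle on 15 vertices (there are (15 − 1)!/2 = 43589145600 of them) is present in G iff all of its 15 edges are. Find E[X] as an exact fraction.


K_15 has (15 − 1)!/2 = 43589145600 labelled Hamiltonian cycles.
For each such Hamiltonian cycle H, let X_H = 1 if all 15 edges of H are present in G. Then P[X_H = 1] = p^{15} = (3/5)^{15} = 14348907/30517578125.
Summing the indicators: E[X] = Σ_H E[X_H] = 43589145600 · p^{15} = 43589145600 · 14348907/30517578125 = 25018263856954368/1220703125.
Numerically: E[X] ≈ 2.049e+07.

E[X] = 43589145600 · (3/5)^{15} = 25018263856954368/1220703125 ≈ 2.049e+07.


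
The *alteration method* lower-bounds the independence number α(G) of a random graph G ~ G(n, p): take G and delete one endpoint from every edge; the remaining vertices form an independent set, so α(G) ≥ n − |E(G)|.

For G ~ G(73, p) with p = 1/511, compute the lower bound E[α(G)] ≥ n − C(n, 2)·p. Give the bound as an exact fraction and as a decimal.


E[|E(G)|] = C(73, 2)·p = 2628 · (1/511) = 36/7.
E[α(G)] ≥ n − E[|E(G)|] = 73 − 36/7 = 475/7.
Numerically: ≈ 67.857143.
(This is only a lower bound; the true E[α(G)] may be larger.)

E[α(G)] ≥ 475/7 ≈ 67.857143.


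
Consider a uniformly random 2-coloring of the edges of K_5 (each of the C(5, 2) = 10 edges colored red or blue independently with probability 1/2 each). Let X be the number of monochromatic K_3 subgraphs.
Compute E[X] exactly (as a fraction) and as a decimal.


Let X = Σ_S X_S over the C(5, 3) = 10 subsets S of size 3, where X_S = 1 if the K_3 on S is monochromatic.
For a fixed S, the K_3 on S has C(3, 2) = 3 edges. P[all 3 edges red] = (1/2)^3, and likewise for blue, so P[monochromatic] = 2·(1/2)^3 = 2^{1 − 3} = 1/4.
Summing: E[X] = C(5, 3) · 2^{1 − 3} = 10 · 1/4 = 5/2.
Numerically: E[X] ≈ 2.5000.

E[X] = C(5,3)·2^(1−C(3,2)) = 5/2 ≈ 2.5000.


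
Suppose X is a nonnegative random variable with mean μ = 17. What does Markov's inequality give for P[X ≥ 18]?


μ = E[X] = 17, a = 18.
Markov: P[X ≥ 18] ≤ μ/a = (17)/18 = 17/18.
Numerically: ≈ 0.944.
(Since a = 18 > μ = 17.000, the bound 17/18 is < 1 and informative.)

P[X ≥ 18] ≤ 17/18 ≈ 0.944.


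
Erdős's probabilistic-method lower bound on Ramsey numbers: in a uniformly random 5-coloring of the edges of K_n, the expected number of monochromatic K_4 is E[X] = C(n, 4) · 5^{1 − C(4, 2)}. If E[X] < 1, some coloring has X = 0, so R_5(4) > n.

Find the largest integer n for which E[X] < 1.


We need C(n, 4) · 5^{1 − 6} < 1, i.e. C(n, 4) < 5^{6 − 1} = 3125.
Check values of n near the boundary:
  n = 17: C(17, 4) = 2380; 2380 < 3125? YES
  n = 18: C(18, 4) = 3060; 3060 < 3125? YES
  n = 19: C(19, 4) = 3876; 3876 < 3125? NO
  n = 20: C(20, 4) = 4845; 4845 < 3125? NO
The largest n with C(n, 4) < 3125 is n = 18 (where E[X] = 612/625 ≈ 0.9792). Hence R_5(4) > 18, i.e. R_5(4) ≥ 19.

Largest n = 18; hence R_5(4) > 18.


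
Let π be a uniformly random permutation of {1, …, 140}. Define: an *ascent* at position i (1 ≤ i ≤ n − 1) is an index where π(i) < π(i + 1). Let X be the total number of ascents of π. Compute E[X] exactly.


Write X = Σ X_I over i = 1, …, 139, with X_I the indicator of one ascent.
There are 139 indicators.
For each fixed i, the pair (π(i), π(i+1)) is a uniformly random ordered pair of distinct values from {1, …, 140}; by symmetry P[π(i) < π(i+1)] = 1/2.
By linearity: E[X] = 139 · (1/2) = (140 − 1) · (1/2) = 139/2 ≈ 69.500.

E[X] = 139/2 = 69.500.


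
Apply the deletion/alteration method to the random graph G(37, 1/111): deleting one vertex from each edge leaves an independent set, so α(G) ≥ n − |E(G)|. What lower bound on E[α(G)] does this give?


E[|E(G)|] = C(37, 2)·p = 666 · (1/111) = 6.
E[α(G)] ≥ n − E[|E(G)|] = 37 − 6 = 31.
Numerically: ≈ 31.000000.
(This is only a lower bound; the true E[α(G)] may be larger.)

E[α(G)] ≥ 31 ≈ 31.000000.


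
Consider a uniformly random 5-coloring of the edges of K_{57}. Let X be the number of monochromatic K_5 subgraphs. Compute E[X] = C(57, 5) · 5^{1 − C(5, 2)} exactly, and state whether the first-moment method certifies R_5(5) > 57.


E[X] = C(57, 5) · 5^{1 − 10} = 4187106 · 5^{−9} = 4187106/1953125.
As a reduced fraction: E[X] = 4187106/1953125 ≈ 2.144.
Is E[X] < 1? NO.
Since E[X] ≥ 1, the first-moment bound is inconclusive at n = 57; it does NOT by itself certify R_5(5) > 57.

E[X] = 4187106/1953125 ≈ 2.144; E[X] ≥ 1; first-moment method inconclusive here.


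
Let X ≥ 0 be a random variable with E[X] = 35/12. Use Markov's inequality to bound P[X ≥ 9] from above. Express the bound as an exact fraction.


μ = E[X] = 35/12, a = 9.
Markov: P[X ≥ 9] ≤ μ/a = (35/12)/9 = 35/108.
Numerically: ≈ 0.324074.
(Since a = 9 > μ = 2.916667, the bound 35/108 is < 1 and informative.)

P[X ≥ 9] ≤ 35/108 ≈ 0.324074.


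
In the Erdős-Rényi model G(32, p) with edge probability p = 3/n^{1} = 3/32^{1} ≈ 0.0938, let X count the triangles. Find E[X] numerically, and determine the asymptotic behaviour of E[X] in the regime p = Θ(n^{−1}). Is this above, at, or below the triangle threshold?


Number of potential triangles: C(32, 3) = 4960.
Each occurs with probability p³ ≈ (0.0938)³ ≈ 8.23975e-04.
By linearity: E[X] = C(32, 3)·p³ ≈ 4960 · 8.23975e-04 ≈ 4.087.
Here α = 1, so p = 3/n is exactly at the triangle threshold p ~ 1/n. Asymptotically E[X] → c³/6 = 3³/6 = 9/2 ≈ 4.500, a bounded constant. In this regime the triangle count is asymptotically Poisson(c³/6).

E[X] ≈ 4.087; in regime p = Θ(1/n^{1}) E[X] stays bounded (at the triangle threshold p ~ 1/n).


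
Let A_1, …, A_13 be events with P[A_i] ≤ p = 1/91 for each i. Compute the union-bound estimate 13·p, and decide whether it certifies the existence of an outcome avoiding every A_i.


Union bound: P[∪_{i=1}^{13} A_i] ≤ Σ_i P[A_i] ≤ 13·p = 13·(1/91) = 1/7.
Numerically: 1/7 ≈ 0.143.
Is 1/7 < 1? YES.
Since P[∪ A_i] ≤ 1/7 < 1, the complement has P[∩ A_i^c] ≥ 1 − 1/7 = 6/7 > 0, so some outcome avoids every A_i.

13·p = 1/7 ≈ 0.143; existence CERTIFIED by the union bound.


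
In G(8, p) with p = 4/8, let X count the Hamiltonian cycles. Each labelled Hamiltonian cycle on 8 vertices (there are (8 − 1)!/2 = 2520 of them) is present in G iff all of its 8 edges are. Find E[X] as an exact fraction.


K_8 has (8 − 1)!/2 = 2520 labelled Hamiltonian cycles.
For each such Hamiltonian cycle H, let X_H = 1 if all 8 edges of H are present in G. Then P[X_H = 1] = p^{8} = (1/2)^{8} = 1/256.
Summing the indicators: E[X] = Σ_H E[X_H] = 2520 · p^{8} = 2520 · 1/256 = 315/32.
Numerically: E[X] ≈ 9.8438.

E[X] = 2520 · (1/2)^{8} = 315/32 ≈ 9.8438.


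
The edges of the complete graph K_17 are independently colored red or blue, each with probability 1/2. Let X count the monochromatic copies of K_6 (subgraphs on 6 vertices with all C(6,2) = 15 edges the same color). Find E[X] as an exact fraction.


Let X = Σ_S X_S over the C(17, 6) = 12376 subsets S of size 6, where X_S = 1 if the K_6 on S is monochromatic.
For a fixed S, the K_6 on S has C(6, 2) = 15 edges. P[all 15 edges red] = (1/2)^15, and likewise for blue, so P[monochromatic] = 2·(1/2)^15 = 2^{1 − 15} = 1/16384.
By linearity of expectation: E[X] = C(17, 6) · 2^{1 − 15} = 12376 · 1/16384 = 1547/2048.
Numerically: E[X] ≈ 0.7554.

E[X] = C(17,6)·2^(1−C(6,2)) = 1547/2048 ≈ 0.7554.


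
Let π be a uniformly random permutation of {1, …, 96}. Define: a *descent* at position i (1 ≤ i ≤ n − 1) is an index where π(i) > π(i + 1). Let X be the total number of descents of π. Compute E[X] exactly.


Write X = Σ X_I over i = 1, …, 95, with X_I the indicator of one descent.
There are 95 indicators.
For each fixed i, the pair (π(i), π(i+1)) is a uniformly random ordered pair of distinct values from {1, …, 96}; by symmetry P[π(i) > π(i+1)] = 1/2.
By linearity: E[X] = 95 · (1/2) = (96 − 1) · (1/2) = 95/2 ≈ 47.500.

E[X] = 95/2 = 47.500.


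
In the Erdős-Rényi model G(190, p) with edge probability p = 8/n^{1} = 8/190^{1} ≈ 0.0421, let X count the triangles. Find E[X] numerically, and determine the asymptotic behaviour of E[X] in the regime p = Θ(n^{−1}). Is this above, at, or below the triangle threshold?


Number of potential triangles: C(190, 3) = 1125180.
Each occurs with probability p³ ≈ (0.0421)³ ≈ 7.46464e-05.
By linearity: E[X] = C(190, 3)·p³ ≈ 1125180 · 7.46464e-05 ≈ 83.991.
Here α = 1, so p = 8/n is exactly at the triangle threshold p ~ 1/n. Asymptotically E[X] → c³/6 = 8³/6 = 256/3 ≈ 85.333, a bounded constant. In this regime the triangle count is asymptotically Poisson(c³/6).

E[X] ≈ 83.991; in regime p = Θ(1/n^{1}) E[X] stays bounded (at the triangle threshold p ~ 1/n).


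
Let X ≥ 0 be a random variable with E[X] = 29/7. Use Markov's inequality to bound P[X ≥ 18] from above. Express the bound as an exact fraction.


μ = E[X] = 29/7, a = 18.
Markov: P[X ≥ 18] ≤ μ/a = (29/7)/18 = 29/126.
Numerically: ≈ 0.2302.
(Since a = 18 > μ = 4.1429, the bound 29/126 is < 1 and informative.)

P[X ≥ 18] ≤ 29/126 ≈ 0.2302.


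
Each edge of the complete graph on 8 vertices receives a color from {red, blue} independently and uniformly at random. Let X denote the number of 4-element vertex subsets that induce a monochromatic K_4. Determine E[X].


Let X = Σ_S X_S over the C(8, 4) = 70 subsets S of size 4, where X_S = 1 if the K_4 on S is monochromatic.
For a fixed S, the K_4 on S has C(4, 2) = 6 edges. P[all 6 edges red] = (1/2)^6, and likewise for blue, so P[monochromatic] = 2·(1/2)^6 = 2^{1 − 6} = 1/32.
By linearity of expectation: E[X] = C(8, 4) · 2^{1 − 6} = 70 · 1/32 = 35/16.
Numerically: E[X] ≈ 2.187500.

E[X] = C(8,4)·2^(1−C(4,2)) = 35/16 ≈ 2.187500.


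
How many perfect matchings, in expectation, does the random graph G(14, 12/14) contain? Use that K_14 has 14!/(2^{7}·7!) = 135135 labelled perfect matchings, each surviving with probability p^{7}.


K_14 has 14!/(2^{7}·7!) = 135135 labelled perfect matchings.
For each such perfect matching H, let X_H = 1 if all 7 edges of H are present in G. Then P[X_H = 1] = p^{7} = (6/7)^{7} = 279936/823543.
By linearity: E[X] = Σ_H E[X_H] = 135135 · p^{7} = 135135 · 279936/823543 = 5404164480/117649.
Numerically: E[X] ≈ 4.593e+04.

E[X] = 135135 · (6/7)^{7} = 5404164480/117649 ≈ 4.593e+04.


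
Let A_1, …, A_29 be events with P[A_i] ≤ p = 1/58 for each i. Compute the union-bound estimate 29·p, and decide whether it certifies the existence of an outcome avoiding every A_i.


Union bound: P[∪_{i=1}^{29} A_i] ≤ Σ_i P[A_i] ≤ 29·p = 29·(1/58) = 1/2.
Numerically: 1/2 ≈ 0.500000.
Is 1/2 < 1? YES.
Since P[∪ A_i] ≤ 1/2 < 1, the complement has P[∩ A_i^c] ≥ 1 − 1/2 = 1/2 > 0, so some outcome avoids every A_i.

29·p = 1/2 ≈ 0.500000; existence CERTIFIED by the union bound.


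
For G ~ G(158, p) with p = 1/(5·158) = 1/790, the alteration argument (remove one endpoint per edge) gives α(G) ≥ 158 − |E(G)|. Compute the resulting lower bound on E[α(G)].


E[|E(G)|] = C(158, 2)·p = 12403 · (1/790) = 157/10.
E[α(G)] ≥ n − E[|E(G)|] = 158 − 157/10 = 1423/10.
Numerically: ≈ 142.300.
(This is only a lower bound; the true E[α(G)] may be larger.)

E[α(G)] ≥ 1423/10 ≈ 142.300.


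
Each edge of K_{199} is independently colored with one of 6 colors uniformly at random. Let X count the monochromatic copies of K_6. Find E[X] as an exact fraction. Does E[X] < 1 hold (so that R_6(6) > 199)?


E[X] = C(199, 6) · 6^{1 − 15} = 79936367511 · 6^{−14} = 79936367511/78364164096.
As a reduced fraction: E[X] = 26645455837/26121388032 ≈ 1.0200628.
Is E[X] < 1? NO.
Since E[X] ≥ 1, the first-moment bound is inconclusive at n = 199; it does NOT by itself certify R_6(6) > 199.

E[X] = 26645455837/26121388032 ≈ 1.0200628; E[X] ≥ 1; first-moment method inconclusive here.


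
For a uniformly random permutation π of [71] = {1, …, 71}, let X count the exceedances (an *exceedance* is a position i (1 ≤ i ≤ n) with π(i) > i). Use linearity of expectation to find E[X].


Write X = Σ_{i=1}^{71} X_i, where X_i = 1_{π(i) > i}.
For each fixed i, π(i) is uniform over {1, …, 71} (marginal of a uniform permutation), so P[π(i) > i] = (n − i)/n. Summing: Σ_{i=1}^{71} (n − i)/n = (0 + 1 + … + 70)/71 = 71(71 − 1)/(2·71) = (71 − 1)/2.
Hence E[X] = Σ_{i=1}^{71} (71 − i)/71 = 35 ≈ 35.000.

E[X] = 35 = 35.000.


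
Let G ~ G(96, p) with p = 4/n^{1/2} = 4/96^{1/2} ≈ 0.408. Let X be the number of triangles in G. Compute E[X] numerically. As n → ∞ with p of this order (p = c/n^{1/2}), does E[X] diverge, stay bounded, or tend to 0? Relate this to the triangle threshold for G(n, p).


Number of potential triangles: C(96, 3) = 142880.
Each occurs with probability p³ ≈ (0.408)³ ≈ 6.80414e-02.
By linearity: E[X] = C(96, 3)·p³ ≈ 142880 · 6.80414e-02 ≈ 9721.753.
Since α = 1/2 < 1, p = c/n^{1/2} ≫ 1/n is above the triangle threshold p ~ 1/n. Asymptotically E[X] ~ (c³/6)·n^{3(1−α)} = (4³/6)·n^{1.5} → ∞; triangles are abundant w.h.p.

E[X] ≈ 9721.753; in regime p = Θ(1/n^{1/2}) E[X] diverges (above the triangle threshold p ~ 1/n).


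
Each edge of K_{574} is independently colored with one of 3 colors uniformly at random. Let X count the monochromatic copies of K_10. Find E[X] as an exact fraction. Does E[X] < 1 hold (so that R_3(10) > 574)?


E[X] = C(574, 10) · 3^{1 − 45} = 988824035203816502691 · 3^{−44} = 988824035203816502691/984770902183611232881.
As a reduced fraction: E[X] = 109869337244868500299/109418989131512359209 ≈ 1.004116.
Is E[X] < 1? NO.
Since E[X] ≥ 1, the first-moment bound is inconclusive at n = 574; it does NOT by itself certify R_3(10) > 574.

E[X] = 109869337244868500299/109418989131512359209 ≈ 1.004116; E[X] ≥ 1; first-moment method inconclusive here.


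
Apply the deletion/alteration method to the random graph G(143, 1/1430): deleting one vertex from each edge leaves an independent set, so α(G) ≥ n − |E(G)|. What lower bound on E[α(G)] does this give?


E[|E(G)|] = C(143, 2)·p = 10153 · (1/1430) = 71/10.
E[α(G)] ≥ n − E[|E(G)|] = 143 − 71/10 = 1359/10.
Numerically: ≈ 135.900000.
(This is only a lower bound; the true E[α(G)] may be larger.)

E[α(G)] ≥ 1359/10 ≈ 135.900000.


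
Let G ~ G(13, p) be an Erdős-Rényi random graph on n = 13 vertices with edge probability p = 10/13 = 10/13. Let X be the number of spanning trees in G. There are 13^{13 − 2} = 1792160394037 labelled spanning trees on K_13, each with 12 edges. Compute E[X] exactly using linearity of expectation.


K_13 has 13^{13 − 2} = 1792160394037 labelled spanning trees.
For each such spanning tree H, let X_H = 1 if all 12 edges of H are present in G. Then P[X_H = 1] = p^{12} = (10/13)^{12} = 1000000000000/23298085122481.
Summing the indicators: E[X] = Σ_H E[X_H] = 1792160394037 · p^{12} = 1792160394037 · 1000000000000/23298085122481 = 1000000000000/13.
Numerically: E[X] ≈ 7.6923e+10.

E[X] = 1792160394037 · (10/13)^{12} = 1000000000000/13 ≈ 7.6923e+10.


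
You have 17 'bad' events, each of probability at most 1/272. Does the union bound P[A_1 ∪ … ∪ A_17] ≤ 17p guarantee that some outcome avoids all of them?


Union bound: P[∪_{i=1}^{17} A_i] ≤ Σ_i P[A_i] ≤ 17·p = 17·(1/272) = 1/16.
Numerically: 1/16 ≈ 0.06250.
Is 1/16 < 1? YES.
Since P[∪ A_i] ≤ 1/16 < 1, the complement has P[∩ A_i^c] ≥ 1 − 1/16 = 15/16 > 0, so some outcome avoids every A_i.

17·p = 1/16 ≈ 0.06250; existence CERTIFIED by the union bound.


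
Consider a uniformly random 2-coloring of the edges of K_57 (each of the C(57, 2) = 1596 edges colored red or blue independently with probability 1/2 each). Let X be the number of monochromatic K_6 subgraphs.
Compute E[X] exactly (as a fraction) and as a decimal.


Let X = Σ_S X_S over the C(57, 6) = 36288252 subsets S of size 6, where X_S = 1 if the K_6 on S is monochromatic.
For a fixed S, the K_6 on S has C(6, 2) = 15 edges. P[all 15 edges red] = (1/2)^15, and likewise for blue, so P[monochromatic] = 2·(1/2)^15 = 2^{1 − 15} = 1/16384.
By linearity: E[X] = C(57, 6) · 2^{1 − 15} = 36288252 · 1/16384 = 9072063/4096.
Numerically: E[X] ≈ 2214.85913.

E[X] = C(57,6)·2^(1−C(6,2)) = 9072063/4096 ≈ 2214.85913.


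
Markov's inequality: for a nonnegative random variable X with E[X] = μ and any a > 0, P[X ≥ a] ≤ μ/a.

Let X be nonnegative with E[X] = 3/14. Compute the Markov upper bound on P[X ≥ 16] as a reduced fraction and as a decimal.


μ = E[X] = 3/14, a = 16.
Markov: P[X ≥ 16] ≤ μ/a = (3/14)/16 = 3/224.
Numerically: ≈ 0.013393.
(Since a = 16 > μ = 0.214286, the bound 3/224 is < 1 and informative.)

P[X ≥ 16] ≤ 3/224 ≈ 0.013393.


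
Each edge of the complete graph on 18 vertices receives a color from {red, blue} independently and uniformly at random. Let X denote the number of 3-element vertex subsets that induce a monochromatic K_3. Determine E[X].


Let X = Σ_S X_S over the C(18, 3) = 816 subsets S of size 3, where X_S = 1 if the K_3 on S is monochromatic.
For a fixed S, the K_3 on S has C(3, 2) = 3 edges. P[all 3 edges red] = (1/2)^3, and likewise for blue, so P[monochromatic] = 2·(1/2)^3 = 2^{1 − 3} = 1/4.
Summing: E[X] = C(18, 3) · 2^{1 − 3} = 816 · 1/4 = 204.
Numerically: E[X] ≈ 204.000.

E[X] = C(18,3)·2^(1−C(3,2)) = 204 ≈ 204.000.


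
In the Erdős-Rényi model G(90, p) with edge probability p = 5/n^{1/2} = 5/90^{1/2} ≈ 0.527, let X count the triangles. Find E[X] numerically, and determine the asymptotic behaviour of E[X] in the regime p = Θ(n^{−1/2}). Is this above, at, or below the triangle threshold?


Number of potential triangles: C(90, 3) = 117480.
Each occurs with probability p³ ≈ (0.527)³ ≈ 1.46402e-01.
By linearity: E[X] = C(90, 3)·p³ ≈ 117480 · 1.46402e-01 ≈ 17199.277.
Since α = 1/2 < 1, p = c/n^{1/2} ≫ 1/n is above the triangle threshold p ~ 1/n. Asymptotically E[X] ~ (c³/6)·n^{3(1−α)} = (5³/6)·n^{1.5} → ∞; triangles are abundant w.h.p.

E[X] ≈ 17199.277; in regime p = Θ(1/n^{1/2}) E[X] diverges (above the triangle threshold p ~ 1/n).


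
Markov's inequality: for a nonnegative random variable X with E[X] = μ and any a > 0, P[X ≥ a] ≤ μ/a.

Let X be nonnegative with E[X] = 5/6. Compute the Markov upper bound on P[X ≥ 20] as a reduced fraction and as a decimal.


μ = E[X] = 5/6, a = 20.
Markov: P[X ≥ 20] ≤ μ/a = (5/6)/20 = 1/24.
Numerically: ≈ 0.042.
(Since a = 20 > μ = 0.833, the bound 1/24 is < 1 and informative.)

P[X ≥ 20] ≤ 1/24 ≈ 0.042.


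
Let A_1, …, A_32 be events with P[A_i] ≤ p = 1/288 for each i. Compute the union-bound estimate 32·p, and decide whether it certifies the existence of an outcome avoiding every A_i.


Union bound: P[∪_{i=1}^{32} A_i] ≤ Σ_i P[A_i] ≤ 32·p = 32·(1/288) = 1/9.
Numerically: 1/9 ≈ 0.111.
Is 1/9 < 1? YES.
Since P[∪ A_i] ≤ 1/9 < 1, the complement has P[∩ A_i^c] ≥ 1 − 1/9 = 8/9 > 0, so some outcome avoids every A_i.

32·p = 1/9 ≈ 0.111; existence CERTIFIED by the union bound.


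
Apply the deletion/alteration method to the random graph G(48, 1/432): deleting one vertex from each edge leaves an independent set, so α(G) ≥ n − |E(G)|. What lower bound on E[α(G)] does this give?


E[|E(G)|] = C(48, 2)·p = 1128 · (1/432) = 47/18.
E[α(G)] ≥ n − E[|E(G)|] = 48 − 47/18 = 817/18.
Numerically: ≈ 45.389.
(This is only a lower bound; the true E[α(G)] may be larger.)

E[α(G)] ≥ 817/18 ≈ 45.389.


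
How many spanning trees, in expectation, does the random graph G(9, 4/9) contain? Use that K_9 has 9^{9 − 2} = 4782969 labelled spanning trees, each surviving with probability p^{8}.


K_9 has 9^{9 − 2} = 4782969 labelled spanning trees.
For each such spanning tree H, let X_H = 1 if all 8 edges of H are present in G. Then P[X_H = 1] = p^{8} = (4/9)^{8} = 65536/43046721.
By linearity: E[X] = Σ_H E[X_H] = 4782969 · p^{8} = 4782969 · 65536/43046721 = 65536/9.
Numerically: E[X] ≈ 7.28e+03.

E[X] = 4782969 · (4/9)^{8} = 65536/9 ≈ 7.28e+03.


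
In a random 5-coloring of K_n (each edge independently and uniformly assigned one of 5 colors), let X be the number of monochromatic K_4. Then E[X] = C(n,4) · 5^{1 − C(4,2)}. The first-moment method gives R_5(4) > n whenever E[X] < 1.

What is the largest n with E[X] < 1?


We need C(n, 4) · 5^{1 − 6} < 1, i.e. C(n, 4) < 5^{6 − 1} = 3125.
Check values of n near the boundary:
  n = 15: C(15, 4) = 1365; 1365 < 3125? YES
  n = 16: C(16, 4) = 1820; 1820 < 3125? YES
  n = 17: C(17, 4) = 2380; 2380 < 3125? YES
  n = 18: C(18, 4) = 3060; 3060 < 3125? YES
  n = 19: C(19, 4) = 3876; 3876 < 3125? NO
  n = 20: C(20, 4) = 4845; 4845 < 3125? NO
  n = 21: C(21, 4) = 5985; 5985 < 3125? NO
The largest n with C(n, 4) < 3125 is n = 18 (where E[X] = 612/625 ≈ 0.97920). Hence R_5(4) > 18, i.e. R_5(4) ≥ 19.

Largest n = 18; hence R_5(4) > 18.


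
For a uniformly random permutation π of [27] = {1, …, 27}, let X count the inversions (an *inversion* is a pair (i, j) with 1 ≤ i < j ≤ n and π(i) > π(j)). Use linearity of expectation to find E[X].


Write X = Σ X_I over the C(27, 2) = 351 pairs i < j, with X_I the indicator of one inversion.
There are 351 indicators.
For each fixed pair i < j, the values π(i) and π(j) are two distinct elements of {1, …, 27} in uniformly random order; by symmetry P[π(i) > π(j)] = 1/2.
By linearity: E[X] = 351 · (1/2) = C(27, 2) · (1/2) = 351/2 = 351/2 ≈ 175.500000.

E[X] = 351/2 = 175.500000.


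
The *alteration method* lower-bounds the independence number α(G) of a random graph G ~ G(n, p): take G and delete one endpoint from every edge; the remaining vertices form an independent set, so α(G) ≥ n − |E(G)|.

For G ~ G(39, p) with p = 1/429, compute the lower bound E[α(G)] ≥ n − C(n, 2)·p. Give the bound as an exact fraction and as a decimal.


E[|E(G)|] = C(39, 2)·p = 741 · (1/429) = 19/11.
E[α(G)] ≥ n − E[|E(G)|] = 39 − 19/11 = 410/11.
Numerically: ≈ 37.2727.
(This is only a lower bound; the true E[α(G)] may be larger.)

E[α(G)] ≥ 410/11 ≈ 37.2727.


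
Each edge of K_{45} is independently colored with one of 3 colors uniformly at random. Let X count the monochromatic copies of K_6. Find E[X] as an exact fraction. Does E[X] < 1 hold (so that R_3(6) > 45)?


E[X] = C(45, 6) · 3^{1 − 15} = 8145060 · 3^{−14} = 8145060/4782969.
As a reduced fraction: E[X] = 2715020/1594323 ≈ 1.703.
Is E[X] < 1? NO.
Since E[X] ≥ 1, the first-moment bound is inconclusive at n = 45; it does NOT by itself certify R_3(6) > 45.

E[X] = 2715020/1594323 ≈ 1.703; E[X] ≥ 1; first-moment method inconclusive here.


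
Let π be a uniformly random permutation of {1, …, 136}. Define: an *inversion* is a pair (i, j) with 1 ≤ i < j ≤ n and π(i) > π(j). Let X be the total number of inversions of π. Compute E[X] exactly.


Write X = Σ X_I over the C(136, 2) = 9180 pairs i < j, with X_I the indicator of one inversion.
There are 9180 indicators.
For each fixed pair i < j, the values π(i) and π(j) are two distinct elements of {1, …, 136} in uniformly random order; by symmetry P[π(i) > π(j)] = 1/2.
By linearity: E[X] = 9180 · (1/2) = C(136, 2) · (1/2) = 9180/2 = 4590 ≈ 4590.000000.

E[X] = 4590 = 4590.000000.


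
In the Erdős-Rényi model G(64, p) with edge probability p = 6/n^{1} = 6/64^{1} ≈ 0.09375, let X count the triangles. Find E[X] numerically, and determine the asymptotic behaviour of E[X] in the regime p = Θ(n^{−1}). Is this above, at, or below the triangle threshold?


Number of potential triangles: C(64, 3) = 41664.
Each occurs with probability p³ ≈ (0.09375)³ ≈ 8.2397461e-04.
By linearity: E[X] = C(64, 3)·p³ ≈ 41664 · 8.2397461e-04 ≈ 34.33008.
Here α = 1, so p = 6/n is exactly at the triangle threshold p ~ 1/n. Asymptotically E[X] → c³/6 = 6³/6 = 36 ≈ 36.00000, a bounded constant. In this regime the triangle count is asymptotically Poisson(c³/6).

E[X] ≈ 34.33008; in regime p = Θ(1/n^{1}) E[X] stays bounded (at the triangle threshold p ~ 1/n).


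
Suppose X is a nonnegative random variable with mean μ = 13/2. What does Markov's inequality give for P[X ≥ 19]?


μ = E[X] = 13/2, a = 19.
Markov: P[X ≥ 19] ≤ μ/a = (13/2)/19 = 13/38.
Numerically: ≈ 0.342.
(Since a = 19 > μ = 6.500, the bound 13/38 is < 1 and informative.)

P[X ≥ 19] ≤ 13/38 ≈ 0.342.


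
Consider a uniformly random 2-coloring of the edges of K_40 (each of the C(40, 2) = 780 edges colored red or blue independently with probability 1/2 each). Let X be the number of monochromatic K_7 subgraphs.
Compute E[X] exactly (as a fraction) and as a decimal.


Let X = Σ_S X_S over the C(40, 7) = 18643560 subsets S of size 7, where X_S = 1 if the K_7 on S is monochromatic.
For a fixed S, the K_7 on S has C(7, 2) = 21 edges. P[all 21 edges red] = (1/2)^21, and likewise for blue, so P[monochromatic] = 2·(1/2)^21 = 2^{1 − 21} = 1/1048576.
Summing: E[X] = C(40, 7) · 2^{1 − 21} = 18643560 · 1/1048576 = 2330445/131072.
Numerically: E[X] ≈ 17.779884.

E[X] = C(40,7)·2^(1−C(7,2)) = 2330445/131072 ≈ 17.779884.


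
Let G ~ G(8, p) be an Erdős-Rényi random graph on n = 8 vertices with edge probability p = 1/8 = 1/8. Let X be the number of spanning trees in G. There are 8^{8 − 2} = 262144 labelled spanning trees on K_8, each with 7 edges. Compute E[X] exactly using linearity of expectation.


K_8 has 8^{8 − 2} = 262144 labelled spanning trees.
For each such spanning tree H, let X_H = 1 if all 7 edges of H are present in G. Then P[X_H = 1] = p^{7} = (1/8)^{7} = 1/2097152.
Summing the indicators: E[X] = Σ_H E[X_H] = 262144 · p^{7} = 262144 · 1/2097152 = 1/8.
Numerically: E[X] ≈ 0.125.

E[X] = 262144 · (1/8)^{7} = 1/8 ≈ 0.125.


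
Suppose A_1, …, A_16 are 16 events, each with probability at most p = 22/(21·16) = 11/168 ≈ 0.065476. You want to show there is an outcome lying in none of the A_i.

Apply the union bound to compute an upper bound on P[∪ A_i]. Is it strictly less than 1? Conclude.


Union bound: P[∪_{i=1}^{16} A_i] ≤ Σ_i P[A_i] ≤ 16·p = 16·(11/168) = 22/21.
Numerically: 22/21 ≈ 1.047619.
Is 22/21 < 1? NO.
Since the bound 22/21 is ≥ 1, the union bound is uninformative here; it does NOT by itself certify existence.

16·p = 22/21 ≈ 1.047619; existence NOT certified by the union bound.


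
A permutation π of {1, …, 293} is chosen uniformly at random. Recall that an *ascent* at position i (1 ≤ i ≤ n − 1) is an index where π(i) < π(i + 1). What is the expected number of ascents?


Write X = Σ X_I over i = 1, …, 292, with X_I the indicator of one ascent.
There are 292 indicators.
For each fixed i, the pair (π(i), π(i+1)) is a uniformly random ordered pair of distinct values from {1, …, 293}; by symmetry P[π(i) < π(i+1)] = 1/2.
By linearity: E[X] = 292 · (1/2) = (293 − 1) · (1/2) = 146 ≈ 146.00000.

E[X] = 146 = 146.00000.


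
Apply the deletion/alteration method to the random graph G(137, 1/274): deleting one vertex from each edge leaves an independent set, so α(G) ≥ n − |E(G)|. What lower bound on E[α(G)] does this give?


E[|E(G)|] = C(137, 2)·p = 9316 · (1/274) = 34.
E[α(G)] ≥ n − E[|E(G)|] = 137 − 34 = 103.
Numerically: ≈ 103.00000.
(This is only a lower bound; the true E[α(G)] may be larger.)

E[α(G)] ≥ 103 ≈ 103.00000.


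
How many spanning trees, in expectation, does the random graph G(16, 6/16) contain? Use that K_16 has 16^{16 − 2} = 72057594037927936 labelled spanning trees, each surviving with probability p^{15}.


K_16 has 16^{16 − 2} = 72057594037927936 labelled spanning trees.
For each such spanning tree H, let X_H = 1 if all 15 edges of H are present in G. Then P[X_H = 1] = p^{15} = (3/8)^{15} = 14348907/35184372088832.
Summing the indicators: E[X] = Σ_H E[X_H] = 72057594037927936 · p^{15} = 72057594037927936 · 14348907/35184372088832 = 29386561536.
Numerically: E[X] ≈ 2.93866e+10.

E[X] = 72057594037927936 · (3/8)^{15} = 29386561536 ≈ 2.93866e+10.


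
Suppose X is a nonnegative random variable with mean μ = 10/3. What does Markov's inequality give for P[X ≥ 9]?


μ = E[X] = 10/3, a = 9.
Markov: P[X ≥ 9] ≤ μ/a = (10/3)/9 = 10/27.
Numerically: ≈ 0.370.
(Since a = 9 > μ = 3.333, the bound 10/27 is < 1 and informative.)

P[X ≥ 9] ≤ 10/27 ≈ 0.370.


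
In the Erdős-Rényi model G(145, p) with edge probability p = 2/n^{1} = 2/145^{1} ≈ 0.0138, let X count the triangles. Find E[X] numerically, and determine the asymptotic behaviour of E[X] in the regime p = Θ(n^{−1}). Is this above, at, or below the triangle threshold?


Number of potential triangles: C(145, 3) = 497640.
Each occurs with probability p³ ≈ (0.0138)³ ≈ 2.62413e-06.
By linearity: E[X] = C(145, 3)·p³ ≈ 497640 · 2.62413e-06 ≈ 1.306.
Here α = 1, so p = 2/n is exactly at the triangle threshold p ~ 1/n. Asymptotically E[X] → c³/6 = 2³/6 = 4/3 ≈ 1.333, a bounded constant. In this regime the triangle count is asymptotically Poisson(c³/6).

E[X] ≈ 1.306; in regime p = Θ(1/n^{1}) E[X] stays bounded (at the triangle threshold p ~ 1/n).


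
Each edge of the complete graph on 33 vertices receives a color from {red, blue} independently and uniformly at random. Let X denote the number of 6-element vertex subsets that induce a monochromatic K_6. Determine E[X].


Let X = Σ_S X_S over the C(33, 6) = 1107568 subsets S of size 6, where X_S = 1 if the K_6 on S is monochromatic.
For a fixed S, the K_6 on S has C(6, 2) = 15 edges. P[all 15 edges red] = (1/2)^15, and likewise for blue, so P[monochromatic] = 2·(1/2)^15 = 2^{1 − 15} = 1/16384.
By linearity: E[X] = C(33, 6) · 2^{1 − 15} = 1107568 · 1/16384 = 69223/1024.
Numerically: E[X] ≈ 67.600586.

E[X] = C(33,6)·2^(1−C(6,2)) = 69223/1024 ≈ 67.600586.


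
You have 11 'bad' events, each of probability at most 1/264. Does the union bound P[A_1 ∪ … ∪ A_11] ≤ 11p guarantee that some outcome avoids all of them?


Union bound: P[∪_{i=1}^{11} A_i] ≤ Σ_i P[A_i] ≤ 11·p = 11·(1/264) = 1/24.
Numerically: 1/24 ≈ 0.04167.
Is 1/24 < 1? YES.
Since P[∪ A_i] ≤ 1/24 < 1, the complement has P[∩ A_i^c] ≥ 1 − 1/24 = 23/24 > 0, so some outcome avoids every A_i.

11·p = 1/24 ≈ 0.04167; existence CERTIFIED by the union bound.


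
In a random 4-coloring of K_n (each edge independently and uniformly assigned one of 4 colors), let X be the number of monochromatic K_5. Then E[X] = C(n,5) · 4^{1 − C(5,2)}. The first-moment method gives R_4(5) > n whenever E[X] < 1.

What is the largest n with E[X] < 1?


We need C(n, 5) · 4^{1 − 10} < 1, i.e. C(n, 5) < 4^{10 − 1} = 262144.
Check values of n near the boundary:
  n = 31: C(31, 5) = 169911; 169911 < 262144? YES
  n = 32: C(32, 5) = 201376; 201376 < 262144? YES
  n = 33: C(33, 5) = 237336; 237336 < 262144? YES
  n = 34: C(34, 5) = 278256; 278256 < 262144? NO
  n = 35: C(35, 5) = 324632; 324632 < 262144? NO
  n = 36: C(36, 5) = 376992; 376992 < 262144? NO
The largest n with C(n, 5) < 262144 is n = 33 (where E[X] = 29667/32768 ≈ 0.905). Hence R_4(5) > 33, i.e. R_4(5) ≥ 34.

Largest n = 33; hence R_4(5) > 33.


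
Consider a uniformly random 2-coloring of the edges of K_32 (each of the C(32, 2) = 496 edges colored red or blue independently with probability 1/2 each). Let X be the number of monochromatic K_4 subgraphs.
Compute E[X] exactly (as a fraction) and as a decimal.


Let X = Σ_S X_S over the C(32, 4) = 35960 subsets S of size 4, where X_S = 1 if the K_4 on S is monochromatic.
For a fixed S, the K_4 on S has C(4, 2) = 6 edges. P[all 6 edges red] = (1/2)^6, and likewise for blue, so P[monochromatic] = 2·(1/2)^6 = 2^{1 − 6} = 1/32.
By linearity of expectation: E[X] = C(32, 4) · 2^{1 − 6} = 35960 · 1/32 = 4495/4.
Numerically: E[X] ≈ 1123.75000.

E[X] = C(32,4)·2^(1−C(4,2)) = 4495/4 ≈ 1123.75000.
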